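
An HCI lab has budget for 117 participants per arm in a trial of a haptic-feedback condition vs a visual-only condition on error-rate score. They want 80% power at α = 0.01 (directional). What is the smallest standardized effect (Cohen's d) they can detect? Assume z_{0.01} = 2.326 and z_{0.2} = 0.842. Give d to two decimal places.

For two independent groups of n = 117 each: d_min = (z_{α} + z_β)·√(2/n).
z-sum = 2.326 + 0.842 = 3.168.
d_min = 3.168 × √(2/117) = 3.168 × 0.1307 = 0.414.

d_min ≈ 0.41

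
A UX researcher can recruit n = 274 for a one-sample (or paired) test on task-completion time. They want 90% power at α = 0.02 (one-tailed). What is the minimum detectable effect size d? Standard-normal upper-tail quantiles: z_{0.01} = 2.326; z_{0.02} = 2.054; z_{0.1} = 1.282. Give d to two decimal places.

d_min ≈ 0.20

For a single sample (or paired design) of n = 274: d_min = (z_{α} + z_β)/√n.
z-sum = 2.054 + 1.282 = 3.336.
d_min = 3.336 / √274 = 3.336 / 16.553 = 0.202.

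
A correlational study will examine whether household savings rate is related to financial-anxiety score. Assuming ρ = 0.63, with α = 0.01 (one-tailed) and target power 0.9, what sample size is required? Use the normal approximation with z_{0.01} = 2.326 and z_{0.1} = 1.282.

Fisher's z: C = ½·ln((1+r)/(1−r)) = ½·ln(4.4054) = 0.7414.
n = ((z_{α} + z_β)/C)² + 3.
(2.326 + 1.282) / 0.7414 = 3.608 / 0.7414 = 4.866.
n = 4.866² + 3 = 23.68 + 3 = 26.7.
Round up.

n = 27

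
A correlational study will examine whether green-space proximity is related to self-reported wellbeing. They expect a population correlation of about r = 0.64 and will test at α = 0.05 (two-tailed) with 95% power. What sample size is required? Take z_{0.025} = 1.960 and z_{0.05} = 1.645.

n = 26

Fisher's z: C = ½·ln((1+r)/(1−r)) = ½·ln(4.5556) = 0.7582.
n = ((z_{α/2} + z_β)/C)² + 3.
(1.960 + 1.645) / 0.7582 = 3.605 / 0.7582 = 4.755.
n = 4.755² + 3 = 22.61 + 3 = 25.6.
Round up.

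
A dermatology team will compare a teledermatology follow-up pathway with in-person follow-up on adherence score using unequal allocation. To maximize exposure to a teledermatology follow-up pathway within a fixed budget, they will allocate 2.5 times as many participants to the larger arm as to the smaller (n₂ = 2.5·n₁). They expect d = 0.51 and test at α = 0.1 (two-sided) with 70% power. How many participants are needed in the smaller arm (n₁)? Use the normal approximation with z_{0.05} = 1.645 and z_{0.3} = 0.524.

n₁ = 26

With allocation ratio k = n₂/n₁ = 2.5, Var(x̄₁−x̄₂) = σ²(1/n₁ + 1/(k·n₁)) = σ²·(k+1)/(k·n₁).
So n₁ = (1 + 1/k)·((z_{α/2} + z_β)/d)² = 1.400 × (2.169/0.51)².
n₁ = 1.400 × 18.09 = 25.3.
Round up: n₁ = 26, giving n₂ = 2.5 × 26 = 65.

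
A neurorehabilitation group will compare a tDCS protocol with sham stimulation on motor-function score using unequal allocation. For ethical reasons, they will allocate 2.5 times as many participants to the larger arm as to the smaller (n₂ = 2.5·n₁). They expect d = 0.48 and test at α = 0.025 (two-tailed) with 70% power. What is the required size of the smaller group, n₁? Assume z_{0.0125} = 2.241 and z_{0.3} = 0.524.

n₁ = 47

With allocation ratio k = n₂/n₁ = 2.5, Var(x̄₁−x̄₂) = σ²(1/n₁ + 1/(k·n₁)) = σ²·(k+1)/(k·n₁).
So n₁ = (1 + 1/k)·((z_{α/2} + z_β)/d)² = 1.400 × (2.765/0.48)².
n₁ = 1.400 × 33.18 = 46.5.
Round up: n₁ = 47, giving n₂ = ⌈2.5 × 47⌉ = ⌈117.5⌉ = 118.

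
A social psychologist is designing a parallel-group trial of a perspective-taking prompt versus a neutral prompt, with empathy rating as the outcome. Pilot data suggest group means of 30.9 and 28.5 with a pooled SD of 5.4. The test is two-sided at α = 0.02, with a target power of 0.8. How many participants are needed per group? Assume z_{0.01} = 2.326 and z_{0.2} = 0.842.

n = 102 per group

Cohen's d = |M₁ − M₂| / SD_pooled = |30.9 − 28.5| / 5.4 = 2.4 / 5.4 = 0.444.
For two independent groups with equal n: n = 2·((z_{α/2} + z_β) / d)².
z_{α/2} + z_β = 2.326 + 0.842 = 3.168.
n = 2 × (3.168 / 0.444)² = 2 × 7.135² = 2 × 50.91 = 101.8.
Round up to the next whole participant.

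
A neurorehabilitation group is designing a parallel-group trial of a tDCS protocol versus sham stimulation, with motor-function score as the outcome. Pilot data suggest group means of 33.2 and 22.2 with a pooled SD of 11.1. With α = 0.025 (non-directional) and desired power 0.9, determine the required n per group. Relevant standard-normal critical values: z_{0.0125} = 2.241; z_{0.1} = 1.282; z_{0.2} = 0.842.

n = 26 per group

Cohen's d = |M₁ − M₂| / SD_pooled = |33.2 − 22.2| / 11.1 = 11.0 / 11.1 = 0.991.
For two independent groups with equal n: n = 2·((z_{α/2} + z_β) / d)².
z_{α/2} + z_β = 2.241 + 1.282 = 3.523.
n = 2 × (3.523 / 0.991)² = 2 × 3.555² = 2 × 12.64 = 25.3.
Round up to the next whole participant.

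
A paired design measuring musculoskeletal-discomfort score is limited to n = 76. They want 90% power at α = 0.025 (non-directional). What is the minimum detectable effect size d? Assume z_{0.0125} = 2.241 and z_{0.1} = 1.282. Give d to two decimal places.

d_min ≈ 0.40

For a single sample (or paired design) of n = 76: d_min = (z_{α/2} + z_β)/√n.
z-sum = 2.241 + 1.282 = 3.523.
d_min = 3.523 / √76 = 3.523 / 8.718 = 0.404.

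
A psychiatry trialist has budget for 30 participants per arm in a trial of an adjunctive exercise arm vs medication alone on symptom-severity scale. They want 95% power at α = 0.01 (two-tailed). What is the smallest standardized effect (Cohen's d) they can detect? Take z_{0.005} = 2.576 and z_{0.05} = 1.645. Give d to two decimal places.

For two independent groups of n = 30 each: d_min = (z_{α/2} + z_β)·√(2/n).
z-sum = 2.576 + 1.645 = 4.221.
d_min = 4.221 × √(2/30) = 4.221 × 0.2582 = 1.090.

d_min ≈ 1.09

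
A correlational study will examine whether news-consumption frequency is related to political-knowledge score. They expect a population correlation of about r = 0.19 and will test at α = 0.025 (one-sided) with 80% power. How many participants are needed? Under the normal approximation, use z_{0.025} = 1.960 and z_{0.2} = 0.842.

Fisher's z: C = ½·ln((1+r)/(1−r)) = ½·ln(1.4691) = 0.1923.
n = ((z_{α} + z_β)/C)² + 3.
(1.960 + 0.842) / 0.1923 = 2.802 / 0.1923 = 14.571.
n = 14.571² + 3 = 212.31 + 3 = 215.3.
Round up.

n = 216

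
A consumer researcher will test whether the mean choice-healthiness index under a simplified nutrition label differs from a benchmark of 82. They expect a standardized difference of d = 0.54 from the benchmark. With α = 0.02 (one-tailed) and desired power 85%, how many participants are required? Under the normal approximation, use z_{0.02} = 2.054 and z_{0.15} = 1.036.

For a one-sample test: n = ((z_{α} + z_β) / d)².
z_{α} + z_β = 2.054 + 1.036 = 3.090.
n = (3.090 / 0.54)² = 5.722² = 32.74.
Round up.

n = 33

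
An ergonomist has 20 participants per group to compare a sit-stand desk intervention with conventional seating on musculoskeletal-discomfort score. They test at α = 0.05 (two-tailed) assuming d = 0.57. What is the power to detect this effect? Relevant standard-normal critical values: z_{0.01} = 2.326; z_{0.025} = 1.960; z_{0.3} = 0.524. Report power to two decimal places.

For two equal groups, power = Φ(d·√(n/2) − z_{α/2}).
d·√(n/2) = 0.57 × √(20/2) = 0.57 × 3.162 = 1.802.
z_β = 1.802 − 1.960 = -0.158.
Power = Φ(-0.158) = 0.437.

power ≈ 0.44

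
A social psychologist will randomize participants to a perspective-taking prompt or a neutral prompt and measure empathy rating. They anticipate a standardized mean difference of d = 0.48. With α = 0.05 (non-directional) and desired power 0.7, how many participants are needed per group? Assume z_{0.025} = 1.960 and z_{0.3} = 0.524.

For two independent groups with equal n: n = 2·((z_{α/2} + z_β) / d)².
z_{α/2} + z_β = 1.960 + 0.524 = 2.484.
n = 2 × (2.484 / 0.48)² = 2 × 5.175² = 2 × 26.78 = 53.6.
Round up to the next whole participant.

n = 54 per group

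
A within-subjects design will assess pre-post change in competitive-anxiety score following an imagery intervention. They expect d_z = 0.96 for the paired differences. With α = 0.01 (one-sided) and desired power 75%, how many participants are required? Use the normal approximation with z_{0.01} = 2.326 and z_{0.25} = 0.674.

For a paired (one-sample on differences) test: n = ((z_{α} + z_β) / d)².
z_{α} + z_β = 2.326 + 0.674 = 3.000.
n = (3.000 / 0.96)² = 3.125² = 9.77.
Round up.

n = 10 pairs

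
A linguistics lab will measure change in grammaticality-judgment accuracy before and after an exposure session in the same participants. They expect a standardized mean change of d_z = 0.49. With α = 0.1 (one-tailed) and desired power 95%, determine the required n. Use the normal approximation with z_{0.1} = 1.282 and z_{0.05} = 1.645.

For a paired (one-sample on differences) test: n = ((z_{α} + z_β) / d)².
z_{α} + z_β = 1.282 + 1.645 = 2.927.
n = (2.927 / 0.49)² = 5.973² = 35.68.
Round up.

n = 36 pairs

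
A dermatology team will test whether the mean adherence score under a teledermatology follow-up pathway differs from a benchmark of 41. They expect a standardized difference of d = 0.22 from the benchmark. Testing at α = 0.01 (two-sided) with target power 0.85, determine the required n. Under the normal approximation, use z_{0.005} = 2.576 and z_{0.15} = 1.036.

n = 270

For a one-sample test: n = ((z_{α/2} + z_β) / d)².
z_{α/2} + z_β = 2.576 + 1.036 = 3.612.
n = (3.612 / 0.22)² = 16.418² = 269.56.
Round up.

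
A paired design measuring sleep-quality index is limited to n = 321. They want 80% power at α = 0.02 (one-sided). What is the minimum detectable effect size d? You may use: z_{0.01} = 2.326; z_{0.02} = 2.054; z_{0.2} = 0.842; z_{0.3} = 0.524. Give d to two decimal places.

For a single sample (or paired design) of n = 321: d_min = (z_{α} + z_β)/√n.
z-sum = 2.054 + 0.842 = 2.896.
d_min = 2.896 / √321 = 2.896 / 17.916 = 0.162.

d_min ≈ 0.16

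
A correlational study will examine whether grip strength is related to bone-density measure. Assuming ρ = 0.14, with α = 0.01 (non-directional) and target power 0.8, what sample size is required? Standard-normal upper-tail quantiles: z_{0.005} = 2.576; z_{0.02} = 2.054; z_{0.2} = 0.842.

Fisher's z: C = ½·ln((1+r)/(1−r)) = ½·ln(1.3256) = 0.1409.
n = ((z_{α/2} + z_β)/C)² + 3.
(2.576 + 0.842) / 0.1409 = 3.418 / 0.1409 = 24.258.
n = 24.258² + 3 = 588.47 + 3 = 591.5.
Round up.

n = 592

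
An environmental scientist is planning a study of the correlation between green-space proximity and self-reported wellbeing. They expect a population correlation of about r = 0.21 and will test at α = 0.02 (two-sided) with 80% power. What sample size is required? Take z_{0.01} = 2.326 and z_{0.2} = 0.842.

n = 224

Fisher's z: C = ½·ln((1+r)/(1−r)) = ½·ln(1.5316) = 0.2132.
n = ((z_{α/2} + z_β)/C)² + 3.
(2.326 + 0.842) / 0.2132 = 3.168 / 0.2132 = 14.859.
n = 14.859² + 3 = 220.80 + 3 = 223.8.
Round up.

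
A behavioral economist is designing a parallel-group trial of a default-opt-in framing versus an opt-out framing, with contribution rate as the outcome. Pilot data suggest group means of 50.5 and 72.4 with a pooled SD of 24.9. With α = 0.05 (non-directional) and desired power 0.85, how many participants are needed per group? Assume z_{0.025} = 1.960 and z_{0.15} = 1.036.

n = 24 per group

Cohen's d = |M₁ − M₂| / SD_pooled = |50.5 − 72.4| / 24.9 = 21.9 / 24.9 = 0.880.
For two independent groups with equal n: n = 2·((z_{α/2} + z_β) / d)².
z_{α/2} + z_β = 1.960 + 1.036 = 2.996.
n = 2 × (2.996 / 0.880)² = 2 × 3.405² = 2 × 11.59 = 23.2.
Round up to the next whole participant.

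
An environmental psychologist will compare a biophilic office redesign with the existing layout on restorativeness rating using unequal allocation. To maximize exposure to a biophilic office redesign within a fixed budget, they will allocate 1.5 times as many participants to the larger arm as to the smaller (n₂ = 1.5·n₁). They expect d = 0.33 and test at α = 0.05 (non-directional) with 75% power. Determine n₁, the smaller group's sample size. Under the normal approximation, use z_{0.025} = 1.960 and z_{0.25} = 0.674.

With allocation ratio k = n₂/n₁ = 1.5, Var(x̄₁−x̄₂) = σ²(1/n₁ + 1/(k·n₁)) = σ²·(k+1)/(k·n₁).
So n₁ = (1 + 1/k)·((z_{α/2} + z_β)/d)² = 1.667 × (2.634/0.33)².
n₁ = 1.667 × 63.71 = 106.2.
Round up: n₁ = 107, giving n₂ = ⌈1.5 × 107⌉ = ⌈160.5⌉ = 161.

n₁ = 107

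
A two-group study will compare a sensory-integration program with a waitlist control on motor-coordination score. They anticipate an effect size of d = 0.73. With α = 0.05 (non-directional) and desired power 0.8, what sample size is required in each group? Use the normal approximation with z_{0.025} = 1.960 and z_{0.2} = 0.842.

For two independent groups with equal n: n = 2·((z_{α/2} + z_β) / d)².
z_{α/2} + z_β = 1.960 + 0.842 = 2.802.
n = 2 × (2.802 / 0.73)² = 2 × 3.838² = 2 × 14.73 = 29.5.
Round up to the next whole participant.

n = 30 per group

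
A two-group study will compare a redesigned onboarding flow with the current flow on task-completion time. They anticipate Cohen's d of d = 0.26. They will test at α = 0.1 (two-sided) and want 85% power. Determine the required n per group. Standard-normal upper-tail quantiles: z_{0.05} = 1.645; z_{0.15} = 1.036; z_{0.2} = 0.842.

For two independent groups with equal n: n = 2·((z_{α/2} + z_β) / d)².
z_{α/2} + z_β = 1.645 + 1.036 = 2.681.
n = 2 × (2.681 / 0.26)² = 2 × 10.312² = 2 × 106.33 = 212.7.
Round up to the next whole participant.

n = 213 per group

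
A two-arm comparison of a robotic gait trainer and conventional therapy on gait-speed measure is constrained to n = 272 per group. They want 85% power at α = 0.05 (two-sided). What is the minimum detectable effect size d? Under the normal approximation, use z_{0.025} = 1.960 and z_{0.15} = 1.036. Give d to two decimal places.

For two independent groups of n = 272 each: d_min = (z_{α/2} + z_β)·√(2/n).
z-sum = 1.960 + 1.036 = 2.996.
d_min = 2.996 × √(2/272) = 2.996 × 0.0857 = 0.257.

d_min ≈ 0.26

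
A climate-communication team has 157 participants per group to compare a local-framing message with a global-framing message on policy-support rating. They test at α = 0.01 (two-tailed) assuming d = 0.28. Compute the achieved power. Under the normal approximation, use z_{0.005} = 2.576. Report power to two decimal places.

power ≈ 0.46

For two equal groups, power = Φ(d·√(n/2) − z_{α/2}).
d·√(n/2) = 0.28 × √(157/2) = 0.28 × 8.860 = 2.481.
z_β = 2.481 − 2.576 = -0.095.
Power = Φ(-0.095) = 0.462.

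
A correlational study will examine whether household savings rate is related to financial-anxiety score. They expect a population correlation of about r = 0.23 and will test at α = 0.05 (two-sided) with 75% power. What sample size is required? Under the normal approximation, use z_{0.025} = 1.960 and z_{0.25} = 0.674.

Fisher's z: C = ½·ln((1+r)/(1−r)) = ½·ln(1.5974) = 0.2342.
n = ((z_{α/2} + z_β)/C)² + 3.
(1.960 + 0.674) / 0.2342 = 2.634 / 0.2342 = 11.247.
n = 11.247² + 3 = 126.49 + 3 = 129.5.
Round up.

n = 130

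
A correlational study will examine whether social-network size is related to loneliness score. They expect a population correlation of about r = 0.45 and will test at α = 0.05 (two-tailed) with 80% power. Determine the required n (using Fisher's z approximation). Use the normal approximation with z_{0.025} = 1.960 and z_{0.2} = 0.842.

n = 37

Fisher's z: C = ½·ln((1+r)/(1−r)) = ½·ln(2.6364) = 0.4847.
n = ((z_{α/2} + z_β)/C)² + 3.
(1.960 + 0.842) / 0.4847 = 2.802 / 0.4847 = 5.781.
n = 5.781² + 3 = 33.42 + 3 = 36.4.
Round up.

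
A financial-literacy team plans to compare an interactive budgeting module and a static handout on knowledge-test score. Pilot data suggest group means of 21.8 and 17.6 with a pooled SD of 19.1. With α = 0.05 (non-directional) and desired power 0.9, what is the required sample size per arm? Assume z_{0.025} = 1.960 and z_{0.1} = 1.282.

n = 435 per group

Cohen's d = |M₁ − M₂| / SD_pooled = |21.8 − 17.6| / 19.1 = 4.2 / 19.1 = 0.220.
For two independent groups with equal n: n = 2·((z_{α/2} + z_β) / d)².
z_{α/2} + z_β = 1.960 + 1.282 = 3.242.
n = 2 × (3.242 / 0.220)² = 2 × 14.736² = 2 × 217.16 = 434.3.
Round up to the next whole participant.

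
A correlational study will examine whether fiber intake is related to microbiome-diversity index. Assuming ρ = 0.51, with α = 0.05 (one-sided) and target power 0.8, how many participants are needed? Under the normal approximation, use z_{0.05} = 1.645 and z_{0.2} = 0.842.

n = 23

Fisher's z: C = ½·ln((1+r)/(1−r)) = ½·ln(3.0816) = 0.5627.
n = ((z_{α} + z_β)/C)² + 3.
(1.645 + 0.842) / 0.5627 = 2.487 / 0.5627 = 4.420.
n = 4.420² + 3 = 19.53 + 3 = 22.5.
Round up.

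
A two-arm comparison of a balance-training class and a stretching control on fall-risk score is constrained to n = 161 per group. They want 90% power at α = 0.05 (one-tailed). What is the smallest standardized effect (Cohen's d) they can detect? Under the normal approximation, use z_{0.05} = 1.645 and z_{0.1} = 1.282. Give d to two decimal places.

For two independent groups of n = 161 each: d_min = (z_{α} + z_β)·√(2/n).
z-sum = 1.645 + 1.282 = 2.927.
d_min = 2.927 × √(2/161) = 2.927 × 0.1115 = 0.326.

d_min ≈ 0.33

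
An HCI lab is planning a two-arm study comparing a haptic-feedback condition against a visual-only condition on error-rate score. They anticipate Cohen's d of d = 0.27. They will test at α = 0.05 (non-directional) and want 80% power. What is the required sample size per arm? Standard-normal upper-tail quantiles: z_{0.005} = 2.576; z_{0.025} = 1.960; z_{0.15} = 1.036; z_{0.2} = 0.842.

For two independent groups with equal n: n = 2·((z_{α/2} + z_β) / d)².
z_{α/2} + z_β = 1.960 + 0.842 = 2.802.
n = 2 × (2.802 / 0.27)² = 2 × 10.378² = 2 × 107.70 = 215.4.
Round up to the next whole participant.

n = 216 per group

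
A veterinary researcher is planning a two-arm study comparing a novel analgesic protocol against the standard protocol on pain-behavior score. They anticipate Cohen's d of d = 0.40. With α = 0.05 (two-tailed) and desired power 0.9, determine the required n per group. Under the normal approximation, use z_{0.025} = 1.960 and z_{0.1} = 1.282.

n = 132 per group

For two independent groups with equal n: n = 2·((z_{α/2} + z_β) / d)².
z_{α/2} + z_β = 1.960 + 1.282 = 3.242.
n = 2 × (3.242 / 0.40)² = 2 × 8.105² = 2 × 65.69 = 131.4.
Round up to the next whole participant.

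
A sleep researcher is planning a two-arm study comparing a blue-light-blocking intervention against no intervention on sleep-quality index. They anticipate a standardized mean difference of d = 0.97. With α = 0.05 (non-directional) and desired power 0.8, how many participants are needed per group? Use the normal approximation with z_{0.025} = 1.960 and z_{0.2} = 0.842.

n = 17 per group

For two independent groups with equal n: n = 2·((z_{α/2} + z_β) / d)².
z_{α/2} + z_β = 1.960 + 0.842 = 2.802.
n = 2 × (2.802 / 0.97)² = 2 × 2.889² = 2 × 8.34 = 16.7.
Round up to the next whole participant.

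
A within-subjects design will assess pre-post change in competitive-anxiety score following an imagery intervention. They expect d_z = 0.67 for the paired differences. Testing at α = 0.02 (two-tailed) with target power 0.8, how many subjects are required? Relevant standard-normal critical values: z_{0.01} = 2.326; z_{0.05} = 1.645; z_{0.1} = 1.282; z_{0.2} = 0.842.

For a paired (one-sample on differences) test: n = ((z_{α/2} + z_β) / d)².
z_{α/2} + z_β = 2.326 + 0.842 = 3.168.
n = (3.168 / 0.67)² = 4.728² = 22.36.
Round up.

n = 23 pairs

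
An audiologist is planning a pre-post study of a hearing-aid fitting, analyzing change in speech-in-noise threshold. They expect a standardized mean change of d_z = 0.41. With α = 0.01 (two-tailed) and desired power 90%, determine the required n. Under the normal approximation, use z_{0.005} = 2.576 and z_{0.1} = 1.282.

n = 89 pairs

For a paired (one-sample on differences) test: n = ((z_{α/2} + z_β) / d)².
z_{α/2} + z_β = 2.576 + 1.282 = 3.858.
n = (3.858 / 0.41)² = 9.410² = 88.54.
Round up.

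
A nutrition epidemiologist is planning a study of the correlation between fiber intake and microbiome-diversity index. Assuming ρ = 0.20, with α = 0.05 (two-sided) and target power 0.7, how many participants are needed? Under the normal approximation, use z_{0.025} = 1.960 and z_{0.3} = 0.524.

Fisher's z: C = ½·ln((1+r)/(1−r)) = ½·ln(1.5000) = 0.2027.
n = ((z_{α/2} + z_β)/C)² + 3.
(1.960 + 0.524) / 0.2027 = 2.484 / 0.2027 = 12.255.
n = 12.255² + 3 = 150.17 + 3 = 153.2.
Round up.

n = 154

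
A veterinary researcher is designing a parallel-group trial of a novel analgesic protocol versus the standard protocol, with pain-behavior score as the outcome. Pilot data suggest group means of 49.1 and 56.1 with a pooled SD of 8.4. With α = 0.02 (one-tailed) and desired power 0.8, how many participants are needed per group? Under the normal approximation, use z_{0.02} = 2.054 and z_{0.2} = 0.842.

n = 25 per group

Cohen's d = |M₁ − M₂| / SD_pooled = |49.1 − 56.1| / 8.4 = 7.0 / 8.4 = 0.833.
For two independent groups with equal n: n = 2·((z_{α} + z_β) / d)².
z_{α} + z_β = 2.054 + 0.842 = 2.896.
n = 2 × (2.896 / 0.833)² = 2 × 3.477² = 2 × 12.09 = 24.2.
Round up to the next whole participant.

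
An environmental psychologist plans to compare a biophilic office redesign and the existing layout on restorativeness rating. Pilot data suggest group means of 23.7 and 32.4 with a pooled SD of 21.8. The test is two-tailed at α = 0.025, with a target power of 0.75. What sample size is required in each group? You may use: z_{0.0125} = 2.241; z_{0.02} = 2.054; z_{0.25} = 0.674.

n = 107 per group

Cohen's d = |M₁ − M₂| / SD_pooled = |23.7 − 32.4| / 21.8 = 8.7 / 21.8 = 0.399.
For two independent groups with equal n: n = 2·((z_{α/2} + z_β) / d)².
z_{α/2} + z_β = 2.241 + 0.674 = 2.915.
n = 2 × (2.915 / 0.399)² = 2 × 7.306² = 2 × 53.37 = 106.7.
Round up to the next whole participant.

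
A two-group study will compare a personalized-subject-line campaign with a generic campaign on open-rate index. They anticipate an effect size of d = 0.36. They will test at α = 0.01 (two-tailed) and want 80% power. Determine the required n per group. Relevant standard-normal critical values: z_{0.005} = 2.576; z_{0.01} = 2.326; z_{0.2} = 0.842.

For two independent groups with equal n: n = 2·((z_{α/2} + z_β) / d)².
z_{α/2} + z_β = 2.576 + 0.842 = 3.418.
n = 2 × (3.418 / 0.36)² = 2 × 9.494² = 2 × 90.14 = 180.3.
Round up to the next whole participant.

n = 181 per group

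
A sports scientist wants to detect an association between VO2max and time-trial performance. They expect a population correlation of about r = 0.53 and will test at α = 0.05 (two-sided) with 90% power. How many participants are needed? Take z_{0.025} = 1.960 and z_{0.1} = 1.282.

n = 34

Fisher's z: C = ½·ln((1+r)/(1−r)) = ½·ln(3.2553) = 0.5901.
n = ((z_{α/2} + z_β)/C)² + 3.
(1.960 + 1.282) / 0.5901 = 3.242 / 0.5901 = 5.494.
n = 5.494² + 3 = 30.18 + 3 = 33.2.
Round up.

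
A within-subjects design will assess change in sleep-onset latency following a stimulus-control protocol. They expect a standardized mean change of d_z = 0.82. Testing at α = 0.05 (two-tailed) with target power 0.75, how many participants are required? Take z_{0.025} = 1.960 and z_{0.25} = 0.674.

n = 11 pairs

For a paired (one-sample on differences) test: n = ((z_{α/2} + z_β) / d)².
z_{α/2} + z_β = 1.960 + 0.674 = 2.634.
n = (2.634 / 0.82)² = 3.212² = 10.32.
Round up.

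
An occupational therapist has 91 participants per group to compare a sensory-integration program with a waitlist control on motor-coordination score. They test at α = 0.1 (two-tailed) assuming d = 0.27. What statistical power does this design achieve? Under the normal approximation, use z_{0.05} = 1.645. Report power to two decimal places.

For two equal groups, power = Φ(d·√(n/2) − z_{α/2}).
d·√(n/2) = 0.27 × √(91/2) = 0.27 × 6.745 = 1.821.
z_β = 1.821 − 1.645 = 0.176.
Power = Φ(0.176) = 0.570.

power ≈ 0.57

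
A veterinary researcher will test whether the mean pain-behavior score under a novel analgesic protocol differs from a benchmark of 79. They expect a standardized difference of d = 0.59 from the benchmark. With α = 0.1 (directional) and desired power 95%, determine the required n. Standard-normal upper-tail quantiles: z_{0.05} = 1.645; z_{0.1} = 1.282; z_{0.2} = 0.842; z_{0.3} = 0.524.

For a one-sample test: n = ((z_{α} + z_β) / d)².
z_{α} + z_β = 1.282 + 1.645 = 2.927.
n = (2.927 / 0.59)² = 4.961² = 24.61.
Round up.

n = 25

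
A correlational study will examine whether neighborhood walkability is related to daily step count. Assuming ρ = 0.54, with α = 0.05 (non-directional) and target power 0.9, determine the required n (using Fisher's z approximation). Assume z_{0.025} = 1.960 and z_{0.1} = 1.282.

n = 32

Fisher's z: C = ½·ln((1+r)/(1−r)) = ½·ln(3.3478) = 0.6042.
n = ((z_{α/2} + z_β)/C)² + 3.
(1.960 + 1.282) / 0.6042 = 3.242 / 0.6042 = 5.366.
n = 5.366² + 3 = 28.79 + 3 = 31.8.
Round up.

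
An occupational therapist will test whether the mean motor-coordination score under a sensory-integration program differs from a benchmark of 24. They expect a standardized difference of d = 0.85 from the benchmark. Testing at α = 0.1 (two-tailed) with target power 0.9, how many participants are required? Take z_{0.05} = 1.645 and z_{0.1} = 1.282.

For a one-sample test: n = ((z_{α/2} + z_β) / d)².
z_{α/2} + z_β = 1.645 + 1.282 = 2.927.
n = (2.927 / 0.85)² = 3.444² = 11.86.
Round up.

n = 12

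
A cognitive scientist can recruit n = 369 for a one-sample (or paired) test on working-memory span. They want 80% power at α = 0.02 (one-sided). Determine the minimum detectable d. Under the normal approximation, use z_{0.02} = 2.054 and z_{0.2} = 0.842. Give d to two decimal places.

For a single sample (or paired design) of n = 369: d_min = (z_{α} + z_β)/√n.
z-sum = 2.054 + 0.842 = 2.896.
d_min = 2.896 / √369 = 2.896 / 19.209 = 0.151.

d_min ≈ 0.15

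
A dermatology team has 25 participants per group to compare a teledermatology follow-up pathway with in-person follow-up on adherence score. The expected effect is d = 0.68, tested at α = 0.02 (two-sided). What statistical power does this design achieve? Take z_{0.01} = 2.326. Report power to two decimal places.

power ≈ 0.53

For two equal groups, power = Φ(d·√(n/2) − z_{α/2}).
d·√(n/2) = 0.68 × √(25/2) = 0.68 × 3.536 = 2.404.
z_β = 2.404 − 2.326 = 0.078.
Power = Φ(0.078) = 0.531.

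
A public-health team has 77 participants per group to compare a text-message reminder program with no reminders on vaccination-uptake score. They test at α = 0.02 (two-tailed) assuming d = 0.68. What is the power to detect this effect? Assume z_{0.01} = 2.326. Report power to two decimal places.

For two equal groups, power = Φ(d·√(n/2) − z_{α/2}).
d·√(n/2) = 0.68 × √(77/2) = 0.68 × 6.205 = 4.219.
z_β = 4.219 − 2.326 = 1.893.
Power = Φ(1.893) = 0.971.

power ≈ 0.97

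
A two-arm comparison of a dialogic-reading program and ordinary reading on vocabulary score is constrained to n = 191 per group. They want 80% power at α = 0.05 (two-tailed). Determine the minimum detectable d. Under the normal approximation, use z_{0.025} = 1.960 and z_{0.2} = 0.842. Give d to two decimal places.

For two independent groups of n = 191 each: d_min = (z_{α/2} + z_β)·√(2/n).
z-sum = 1.960 + 0.842 = 2.802.
d_min = 2.802 × √(2/191) = 2.802 × 0.1023 = 0.287.

d_min ≈ 0.29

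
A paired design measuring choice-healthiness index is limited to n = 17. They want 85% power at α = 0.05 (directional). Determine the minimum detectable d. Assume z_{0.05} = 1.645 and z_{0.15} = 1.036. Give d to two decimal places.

For a single sample (or paired design) of n = 17: d_min = (z_{α} + z_β)/√n.
z-sum = 1.645 + 1.036 = 2.681.
d_min = 2.681 / √17 = 2.681 / 4.123 = 0.650.

d_min ≈ 0.65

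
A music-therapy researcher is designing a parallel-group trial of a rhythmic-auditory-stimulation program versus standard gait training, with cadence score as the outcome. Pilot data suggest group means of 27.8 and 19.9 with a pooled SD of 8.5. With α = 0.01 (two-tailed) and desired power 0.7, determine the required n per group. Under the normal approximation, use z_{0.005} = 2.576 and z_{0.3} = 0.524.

Cohen's d = |M₁ − M₂| / SD_pooled = |27.8 − 19.9| / 8.5 = 7.9 / 8.5 = 0.929.
For two independent groups with equal n: n = 2·((z_{α/2} + z_β) / d)².
z_{α/2} + z_β = 2.576 + 0.524 = 3.100.
n = 2 × (3.100 / 0.929)² = 2 × 3.337² = 2 × 11.14 = 22.3.
Round up to the next whole participant.

n = 23 per group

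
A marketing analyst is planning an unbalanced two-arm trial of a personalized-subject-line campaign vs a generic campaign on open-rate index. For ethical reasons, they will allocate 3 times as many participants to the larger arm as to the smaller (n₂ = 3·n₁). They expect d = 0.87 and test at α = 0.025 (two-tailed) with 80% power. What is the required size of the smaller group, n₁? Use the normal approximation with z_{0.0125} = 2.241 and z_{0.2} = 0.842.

With allocation ratio k = n₂/n₁ = 3, Var(x̄₁−x̄₂) = σ²(1/n₁ + 1/(k·n₁)) = σ²·(k+1)/(k·n₁).
So n₁ = (1 + 1/k)·((z_{α/2} + z_β)/d)² = 1.333 × (3.083/0.87)².
n₁ = 1.333 × 12.56 = 16.7.
Round up: n₁ = 17, giving n₂ = 3 × 17 = 51.

n₁ = 17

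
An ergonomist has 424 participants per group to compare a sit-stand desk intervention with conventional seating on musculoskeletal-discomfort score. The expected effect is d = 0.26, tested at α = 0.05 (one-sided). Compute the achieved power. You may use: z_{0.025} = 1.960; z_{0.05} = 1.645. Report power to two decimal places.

For two equal groups, power = Φ(d·√(n/2) − z_{α}).
d·√(n/2) = 0.26 × √(424/2) = 0.26 × 14.560 = 3.786.
z_β = 3.786 − 1.645 = 2.141.
Power = Φ(2.141) = 0.984.

power ≈ 0.98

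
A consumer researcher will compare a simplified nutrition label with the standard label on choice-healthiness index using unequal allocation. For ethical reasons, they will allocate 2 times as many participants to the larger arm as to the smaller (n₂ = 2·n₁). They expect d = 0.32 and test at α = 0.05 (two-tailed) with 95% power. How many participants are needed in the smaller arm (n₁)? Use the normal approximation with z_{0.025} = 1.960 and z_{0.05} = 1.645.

With allocation ratio k = n₂/n₁ = 2, Var(x̄₁−x̄₂) = σ²(1/n₁ + 1/(k·n₁)) = σ²·(k+1)/(k·n₁).
So n₁ = (1 + 1/k)·((z_{α/2} + z_β)/d)² = 1.500 × (3.605/0.32)².
n₁ = 1.500 × 126.91 = 190.4.
Round up: n₁ = 191, giving n₂ = 2 × 191 = 382.

n₁ = 191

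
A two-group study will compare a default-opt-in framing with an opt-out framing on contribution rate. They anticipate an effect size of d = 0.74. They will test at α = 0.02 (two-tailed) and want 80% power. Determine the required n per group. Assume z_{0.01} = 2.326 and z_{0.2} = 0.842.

For two independent groups with equal n: n = 2·((z_{α/2} + z_β) / d)².
z_{α/2} + z_β = 2.326 + 0.842 = 3.168.
n = 2 × (3.168 / 0.74)² = 2 × 4.281² = 2 × 18.33 = 36.7.
Round up to the next whole participant.

n = 37 per group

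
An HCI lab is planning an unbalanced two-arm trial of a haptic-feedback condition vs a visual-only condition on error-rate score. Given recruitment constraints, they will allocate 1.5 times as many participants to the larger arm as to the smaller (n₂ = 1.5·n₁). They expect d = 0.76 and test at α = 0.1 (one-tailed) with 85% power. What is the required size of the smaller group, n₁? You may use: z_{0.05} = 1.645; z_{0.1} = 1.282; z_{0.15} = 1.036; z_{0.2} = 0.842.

n₁ = 16

With allocation ratio k = n₂/n₁ = 1.5, Var(x̄₁−x̄₂) = σ²(1/n₁ + 1/(k·n₁)) = σ²·(k+1)/(k·n₁).
So n₁ = (1 + 1/k)·((z_{α} + z_β)/d)² = 1.667 × (2.318/0.76)².
n₁ = 1.667 × 9.30 = 15.5.
Round up: n₁ = 16, giving n₂ = 1.5 × 16 = 24.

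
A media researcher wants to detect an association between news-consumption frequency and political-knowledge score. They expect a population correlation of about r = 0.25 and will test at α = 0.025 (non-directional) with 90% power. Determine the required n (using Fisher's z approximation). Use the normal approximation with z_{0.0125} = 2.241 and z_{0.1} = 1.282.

Fisher's z: C = ½·ln((1+r)/(1−r)) = ½·ln(1.6667) = 0.2554.
n = ((z_{α/2} + z_β)/C)² + 3.
(2.241 + 1.282) / 0.2554 = 3.523 / 0.2554 = 13.794.
n = 13.794² + 3 = 190.28 + 3 = 193.3.
Round up.

n = 194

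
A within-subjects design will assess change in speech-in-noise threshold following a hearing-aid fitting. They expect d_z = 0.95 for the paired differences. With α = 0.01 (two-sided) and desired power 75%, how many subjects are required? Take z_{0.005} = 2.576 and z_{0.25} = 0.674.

n = 12 pairs

For a paired (one-sample on differences) test: n = ((z_{α/2} + z_β) / d)².
z_{α/2} + z_β = 2.576 + 0.674 = 3.250.
n = (3.250 / 0.95)² = 3.421² = 11.70.
Round up.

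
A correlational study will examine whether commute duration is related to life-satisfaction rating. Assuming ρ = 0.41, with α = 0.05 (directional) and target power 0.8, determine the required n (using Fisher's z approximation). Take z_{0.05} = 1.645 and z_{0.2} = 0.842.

Fisher's z: C = ½·ln((1+r)/(1−r)) = ½·ln(2.3898) = 0.4356.
n = ((z_{α} + z_β)/C)² + 3.
(1.645 + 0.842) / 0.4356 = 2.487 / 0.4356 = 5.709.
n = 5.709² + 3 = 32.60 + 3 = 35.6.
Round up.

n = 36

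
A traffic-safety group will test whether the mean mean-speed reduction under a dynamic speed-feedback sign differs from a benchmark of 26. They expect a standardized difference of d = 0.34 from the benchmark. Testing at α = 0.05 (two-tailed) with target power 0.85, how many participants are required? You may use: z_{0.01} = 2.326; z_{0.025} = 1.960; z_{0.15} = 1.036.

For a one-sample test: n = ((z_{α/2} + z_β) / d)².
z_{α/2} + z_β = 1.960 + 1.036 = 2.996.
n = (2.996 / 0.34)² = 8.812² = 77.65.
Round up.

n = 78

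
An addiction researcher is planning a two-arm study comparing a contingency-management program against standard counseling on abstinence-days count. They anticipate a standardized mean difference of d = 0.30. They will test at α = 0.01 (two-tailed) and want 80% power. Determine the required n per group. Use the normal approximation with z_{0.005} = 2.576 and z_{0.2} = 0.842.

For two independent groups with equal n: n = 2·((z_{α/2} + z_β) / d)².
z_{α/2} + z_β = 2.576 + 0.842 = 3.418.
n = 2 × (3.418 / 0.30)² = 2 × 11.393² = 2 × 129.81 = 259.6.
Round up to the next whole participant.

n = 260 per group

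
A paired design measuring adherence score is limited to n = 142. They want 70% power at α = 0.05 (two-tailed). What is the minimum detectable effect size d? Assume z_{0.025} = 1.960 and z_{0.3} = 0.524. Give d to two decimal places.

For a single sample (or paired design) of n = 142: d_min = (z_{α/2} + z_β)/√n.
z-sum = 1.960 + 0.524 = 2.484.
d_min = 2.484 / √142 = 2.484 / 11.916 = 0.208.

d_min ≈ 0.21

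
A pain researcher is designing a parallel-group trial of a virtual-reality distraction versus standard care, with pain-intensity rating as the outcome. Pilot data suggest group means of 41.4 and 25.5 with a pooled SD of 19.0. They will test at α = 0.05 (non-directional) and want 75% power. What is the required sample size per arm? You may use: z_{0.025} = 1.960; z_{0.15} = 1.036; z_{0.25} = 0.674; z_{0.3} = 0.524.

Cohen's d = |M₁ − M₂| / SD_pooled = |41.4 − 25.5| / 19.0 = 15.9 / 19.0 = 0.837.
For two independent groups with equal n: n = 2·((z_{α/2} + z_β) / d)².
z_{α/2} + z_β = 1.960 + 0.674 = 2.634.
n = 2 × (2.634 / 0.837)² = 2 × 3.147² = 2 × 9.90 = 19.8.
Round up to the next whole participant.

n = 20 per group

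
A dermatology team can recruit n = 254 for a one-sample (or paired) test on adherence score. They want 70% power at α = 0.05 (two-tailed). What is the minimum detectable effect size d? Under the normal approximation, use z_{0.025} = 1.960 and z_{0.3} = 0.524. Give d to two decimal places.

For a single sample (or paired design) of n = 254: d_min = (z_{α/2} + z_β)/√n.
z-sum = 1.960 + 0.524 = 2.484.
d_min = 2.484 / √254 = 2.484 / 15.937 = 0.156.

d_min ≈ 0.16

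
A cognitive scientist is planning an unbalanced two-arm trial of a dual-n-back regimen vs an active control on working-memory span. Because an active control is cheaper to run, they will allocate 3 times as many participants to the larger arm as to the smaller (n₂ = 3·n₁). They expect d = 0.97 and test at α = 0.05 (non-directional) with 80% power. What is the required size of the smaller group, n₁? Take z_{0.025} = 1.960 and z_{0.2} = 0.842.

n₁ = 12

With allocation ratio k = n₂/n₁ = 3, Var(x̄₁−x̄₂) = σ²(1/n₁ + 1/(k·n₁)) = σ²·(k+1)/(k·n₁).
So n₁ = (1 + 1/k)·((z_{α/2} + z_β)/d)² = 1.333 × (2.802/0.97)².
n₁ = 1.333 × 8.34 = 11.1.
Round up: n₁ = 12, giving n₂ = 3 × 12 = 36.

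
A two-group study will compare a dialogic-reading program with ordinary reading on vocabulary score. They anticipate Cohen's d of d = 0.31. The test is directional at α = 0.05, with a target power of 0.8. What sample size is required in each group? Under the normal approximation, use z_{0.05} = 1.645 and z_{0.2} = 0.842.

n = 129 per group

For two independent groups with equal n: n = 2·((z_{α} + z_β) / d)².
z_{α} + z_β = 1.645 + 0.842 = 2.487.
n = 2 × (2.487 / 0.31)² = 2 × 8.023² = 2 × 64.36 = 128.7.
Round up to the next whole participant.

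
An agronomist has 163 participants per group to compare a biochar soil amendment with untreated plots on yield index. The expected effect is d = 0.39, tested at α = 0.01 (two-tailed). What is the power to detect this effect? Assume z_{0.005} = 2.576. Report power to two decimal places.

power ≈ 0.83

For two equal groups, power = Φ(d·√(n/2) − z_{α/2}).
d·√(n/2) = 0.39 × √(163/2) = 0.39 × 9.028 = 3.521.
z_β = 3.521 − 2.576 = 0.945.
Power = Φ(0.945) = 0.828.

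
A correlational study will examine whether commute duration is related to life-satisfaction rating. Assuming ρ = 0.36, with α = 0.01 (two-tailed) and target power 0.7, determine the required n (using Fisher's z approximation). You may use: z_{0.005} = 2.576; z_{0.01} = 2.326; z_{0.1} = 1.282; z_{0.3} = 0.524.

n = 71

Fisher's z: C = ½·ln((1+r)/(1−r)) = ½·ln(2.1250) = 0.3769.
n = ((z_{α/2} + z_β)/C)² + 3.
(2.576 + 0.524) / 0.3769 = 3.100 / 0.3769 = 8.225.
n = 8.225² + 3 = 67.65 + 3 = 70.7.
Round up.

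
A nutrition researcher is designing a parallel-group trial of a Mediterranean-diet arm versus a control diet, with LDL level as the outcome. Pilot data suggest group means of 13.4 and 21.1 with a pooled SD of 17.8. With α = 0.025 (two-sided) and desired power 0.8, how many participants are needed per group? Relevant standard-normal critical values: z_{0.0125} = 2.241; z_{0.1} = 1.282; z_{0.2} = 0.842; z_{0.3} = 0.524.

Cohen's d = |M₁ − M₂| / SD_pooled = |13.4 − 21.1| / 17.8 = 7.7 / 17.8 = 0.433.
For two independent groups with equal n: n = 2·((z_{α/2} + z_β) / d)².
z_{α/2} + z_β = 2.241 + 0.842 = 3.083.
n = 2 × (3.083 / 0.433)² = 2 × 7.120² = 2 × 50.70 = 101.4.
Round up to the next whole participant.

n = 102 per group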